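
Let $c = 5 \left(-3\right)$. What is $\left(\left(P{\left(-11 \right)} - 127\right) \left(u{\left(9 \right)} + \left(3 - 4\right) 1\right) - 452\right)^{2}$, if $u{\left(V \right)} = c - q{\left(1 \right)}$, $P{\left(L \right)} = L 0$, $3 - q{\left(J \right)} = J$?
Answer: $3363556$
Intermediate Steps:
$c = -15$
$q{\left(J \right)} = 3 - J$
$P{\left(L \right)} = 0$
$u{\left(V \right)} = -17$ ($u{\left(V \right)} = -15 - \left(3 - 1\right) = -15 - 2 = -17$)
$\left(\left(P{\left(-11 \right)} - 127\right) \left(u{\left(9 \right)} + \left(3 - 4\right) 1\right) - 452\right)^{2} = \left(\left(0 - 127\right) \left(-17 + \left(3 - 4\right) 1\right) - 452\right)^{2} = \left(- 127 \left(-17 - 1\right) - 452\right)^{2} = \left(\left(-127\right) \left(-18\right) - 452\right)^{2} = \left(2286 - 452\right)^{2} = 1834^{2} = 3363556$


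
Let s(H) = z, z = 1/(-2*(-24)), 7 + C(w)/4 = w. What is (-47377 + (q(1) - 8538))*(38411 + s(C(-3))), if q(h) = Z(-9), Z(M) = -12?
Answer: -103114231783/48 ≈ -2.1482e+9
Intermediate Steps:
C(w) = -28 + 4*w
q(h) = -12
z = 1/48 ≈ 0.020833
s(H) = 1/48
(-47377 + (q(1) - 8538))*(38411 + s(C(-3))) = (-47377 + (-12 - 8538))*(38411 + 1/48) = (-47377 - 8550)*(1843729/48) = -55927*1843729/48 = -103114231783/48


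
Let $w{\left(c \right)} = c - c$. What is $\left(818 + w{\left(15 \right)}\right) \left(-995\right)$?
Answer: $-813910$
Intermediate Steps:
$w{\left(c \right)} = 0$
$\left(818 + w{\left(15 \right)}\right) \left(-995\right) = \left(818 + 0\right) \left(-995\right) = 818 \left(-995\right) = -813910$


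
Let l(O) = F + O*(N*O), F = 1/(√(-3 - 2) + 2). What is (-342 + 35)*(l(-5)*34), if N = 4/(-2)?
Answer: 4676224/9 + 10438*I*√5/9 ≈ 5.1958e+5 + 2593.3*I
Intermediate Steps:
N = -2 (N = 4*(-½) = -2)
F = 1/(2 + I*√5) (F = 1/(√(-5) + 2) = 1/(I*√5 + 2) = 1/(2 + I*√5) ≈ 0.22222 - 0.24845*I)
l(O) = 2/9 - 2*O² - I*√5/9 (l(O) = (2/9 - I*√5/9) + O*(-2*O) = (2/9 - I*√5/9) - 2*O² = 2/9 - 2*O² - I*√5/9)
(-342 + 35)*(l(-5)*34) = (-342 + 35)*((2/9 - 2*(-5)² - I*√5/9)*34) = -307*(2/9 - 2*25 - I*√5/9)*34 = -307*(2/9 - 50 - I*√5/9)*34 = -307*(-448/9 - I*√5/9)*34 = -307*(-15232/9 - 34*I*√5/9) = 4676224/9 + 10438*I*√5/9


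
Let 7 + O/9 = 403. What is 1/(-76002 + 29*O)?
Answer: 1/27354 ≈ 3.6558e-5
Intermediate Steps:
O = 3564 (O = -63 + 9*403 = -63 + 3627 = 3564)
1/(-76002 + 29*O) = 1/(-76002 + 29*3564) = 1/(-76002 + 103356) = 1/27354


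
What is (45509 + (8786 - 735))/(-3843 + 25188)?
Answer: 10712/4269 ≈ 2.5093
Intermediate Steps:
(45509 + (8786 - 735))/(-3843 + 25188) = (45509 + 8051)/21345 = 53560*(1/21345) = 10712/4269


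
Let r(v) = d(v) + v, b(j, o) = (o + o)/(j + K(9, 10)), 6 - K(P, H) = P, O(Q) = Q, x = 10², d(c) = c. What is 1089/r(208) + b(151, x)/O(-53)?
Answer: 2114729/815776 ≈ 2.5923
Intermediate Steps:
x = 100
K(P, H) = 6 - P
b(j, o) = 2*o/(-3 + j) (b(j, o) = (o + o)/(j + (6 - 1*9)) = (2*o)/(j + (6 - 9)) = (2*o)/(j - 3) = (2*o)/(-3 + j) = 2*o/(-3 + j))
r(v) = 2*v (r(v) = v + v = 2*v)
1089/r(208) + b(151, x)/O(-53) = 1089/((2*208)) + (2*100/(-3 + 151))/(-53) = 1089/416 + (2*100/148)*(-1/53) = 1089*(1/416) + (2*100*(1/148))*(-1/53) = 1089/416 + (50/37)*(-1/53) = 1089/416 - 50/1961 = 2114729/815776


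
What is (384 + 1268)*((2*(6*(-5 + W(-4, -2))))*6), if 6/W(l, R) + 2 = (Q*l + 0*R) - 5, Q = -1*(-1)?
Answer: -7255584/11 ≈ -6.5960e+5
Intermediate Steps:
Q = 1
W(l, R) = 6/(-7 + l) (W(l, R) = 6/(-2 + ((1*l + 0*R) - 5)) = 6/(-2 + ((l + 0) - 5)) = 6/(-2 + (l - 5)) = 6/(-2 + (-5 + l)) = 6/(-7 + l))
(384 + 1268)*((2*(6*(-5 + W(-4, -2))))*6) = (384 + 1268)*((2*(6*(-5 + 6/(-7 - 4))))*6) = 1652*((2*(6*(-5 + 6/(-11))))*6) = 1652*((2*(6*(-5 + 6*(-1/11))))*6) = 1652*((2*(6*(-5 - 6/11)))*6) = 1652*((2*(6*(-61/11)))*6) = 1652*((2*(-366/11))*6) = 1652*(-732/11*6) = 1652*(-4392/11) = -7255584/11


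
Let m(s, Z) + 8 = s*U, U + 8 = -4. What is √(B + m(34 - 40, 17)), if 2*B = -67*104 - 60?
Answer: 5*I*√138 ≈ 58.737*I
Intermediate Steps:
U = -12 (U = -8 - 4 = -12)
m(s, Z) = -8 - 12*s (m(s, Z) = -8 + s*(-12) = -8 - 12*s)
B = -3514 (B = (-67*104 - 60)/2 = (-6968 - 60)/2 = (½)*(-7028) = -3514)
√(B + m(34 - 40, 17)) = √(-3514 + (-8 - 12*(34 - 40))) = √(-3514 + (-8 - 12*(-6))) = √(-3514 + (-8 + 72)) = √(-3514 + 64) = √(-3450) = 5*I*√138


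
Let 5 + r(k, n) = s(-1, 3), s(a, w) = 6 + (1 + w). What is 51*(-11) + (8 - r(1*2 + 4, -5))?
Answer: -558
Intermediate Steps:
s(a, w) = 7 + w
r(k, n) = 5 (r(k, n) = -5 + (7 + 3) = -5 + 10 = 5)
51*(-11) + (8 - r(1*2 + 4, -5)) = 51*(-11) + (8 - 1*5) = -561 + (8 - 5) = -561 + 3 = -558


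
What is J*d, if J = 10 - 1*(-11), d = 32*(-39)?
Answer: -26208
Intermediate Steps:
d = -1248
J = 21 (J = 10 + 11 = 21)
J*d = 21*(-1248) = -26208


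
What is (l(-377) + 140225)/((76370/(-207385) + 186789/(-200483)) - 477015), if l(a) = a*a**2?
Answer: 55549597997330691/495824658579070 ≈ 112.03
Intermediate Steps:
l(a) = a**3
(l(-377) + 140225)/((76370/(-207385) + 186789/(-200483)) - 477015) = ((-377)**3 + 140225)/((76370/(-207385) + 186789/(-200483)) - 477015) = (-53582633 + 140225)/((76370*(-1/207385) + 186789*(-1/200483)) - 477015) = -53442408/((-15274/41477 - 186789/200483) - 477015) = -53442408/(-10809624695/8315433391 - 477015) = -53442408/(-3966597268632560/8315433391) = -53442408*(-8315433391/3966597268632560) = 55549597997330691/495824658579070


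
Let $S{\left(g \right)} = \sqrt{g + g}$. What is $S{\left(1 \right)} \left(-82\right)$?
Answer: $- 82 \sqrt{2} \approx -115.97$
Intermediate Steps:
$S{\left(g \right)} = \sqrt{2} \sqrt{g}$ ($S{\left(g \right)} = \sqrt{2 g} = \sqrt{2} \sqrt{g}$)
$S{\left(1 \right)} \left(-82\right) = \sqrt{2} \sqrt{1} \left(-82\right) = \sqrt{2} \cdot 1 \left(-82\right) = \sqrt{2} \left(-82\right) = - 82 \sqrt{2}$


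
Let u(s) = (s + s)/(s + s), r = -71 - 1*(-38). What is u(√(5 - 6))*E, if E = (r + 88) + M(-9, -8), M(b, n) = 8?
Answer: 63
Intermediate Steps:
r = -33 (r = -71 + 38 = -33)
u(s) = 1 (u(s) = (2*s)/((2*s)) = (2*s)*(1/(2*s)) = 1)
E = 63 (E = (-33 + 88) + 8 = 55 + 8 = 63)
u(√(5 - 6))*E = 1*63 = 63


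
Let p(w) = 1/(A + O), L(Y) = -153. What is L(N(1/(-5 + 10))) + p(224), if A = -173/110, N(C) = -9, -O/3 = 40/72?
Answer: -163887/1069 ≈ -153.31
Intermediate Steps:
O = -5/3 (O = -120/72 = -3*5/9 = -5/3 ≈ -1.6667)
A = -173/110 (A = -173*1/110 = -173/110 ≈ -1.5727)
p(w) = -330/1069 (p(w) = 1/(-173/110 - 5/3) = 1/(-1069/330) = -330/1069)
L(N(1/(-5 + 10))) + p(224) = -153 - 330/1069 = -163887/1069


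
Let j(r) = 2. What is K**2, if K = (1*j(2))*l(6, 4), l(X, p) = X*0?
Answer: 0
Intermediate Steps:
l(X, p) = 0
K = 0 (K = (1*2)*0 = 2*0 = 0)
K**2 = 0**2 = 0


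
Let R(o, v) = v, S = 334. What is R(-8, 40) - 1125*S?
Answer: -375710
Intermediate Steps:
R(-8, 40) - 1125*S = 40 - 1125*334 = 40 - 375750 = -375710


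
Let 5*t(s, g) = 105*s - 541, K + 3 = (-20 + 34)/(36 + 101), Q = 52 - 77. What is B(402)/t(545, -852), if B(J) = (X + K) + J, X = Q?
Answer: 64065/1941427 ≈ 0.032999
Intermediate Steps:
Q = -25
K = -397/137 (K = -3 + (-20 + 34)/(36 + 101) = -3 + 14/137 = -397/137 ≈ -2.8978)
t(s, g) = -541/5 + 21*s (t(s, g) = (105*s - 541)/5 = (-541 + 105*s)/5 = -541/5 + 21*s)
X = -25
B(J) = -3822/137 + J (B(J) = (-25 - 397/137) + J = -3822/137 + J)
B(402)/t(545, -852) = (-3822/137 + 402)/(-541/5 + 21*545) = 51252/(137*(-541/5 + 11445)) = 51252/(137*(56684/5)) = (51252/137)*(5/56684) = 64065/1941427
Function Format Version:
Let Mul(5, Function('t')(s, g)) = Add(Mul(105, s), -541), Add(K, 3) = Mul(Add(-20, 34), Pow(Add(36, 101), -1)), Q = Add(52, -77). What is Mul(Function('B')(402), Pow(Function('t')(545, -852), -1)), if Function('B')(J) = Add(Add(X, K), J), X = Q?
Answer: Rational(64065, 1941427) ≈ 0.032999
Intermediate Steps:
Q = -25
K = Rational(-397, 137) (K = Add(-3, Mul(Add(-20, 34), Pow(Add(36, 101), -1))) = Add(-3, Mul(14, Pow(137, -1))) = Add(-3, Mul(14, Rational(1, 137))) = Add(-3, Rational(14, 137)) = Rational(-397, 137) ≈ -2.8978)
Function('t')(s, g) = Add(Rational(-541, 5), Mul(21, s)) (Function('t')(s, g) = Mul(Rational(1, 5), Add(Mul(105, s), -541)) = Mul(Rational(1, 5), Add(-541, Mul(105, s))) = Add(Rational(-541, 5), Mul(21, s)))
X = -25
Function('B')(J) = Add(Rational(-3822, 137), J) (Function('B')(J) = Add(Add(-25, Rational(-397, 137)), J) = Add(Rational(-3822, 137), J))
Mul(Function('B')(402), Pow(Function('t')(545, -852), -1)) = Mul(Add(Rational(-3822, 137), 402), Pow(Add(Rational(-541, 5), Mul(21, 545)), -1)) = Mul(Rational(51252, 137), Pow(Add(Rational(-541, 5), 11445), -1)) = Mul(Rational(51252, 137), Pow(Rational(56684, 5), -1)) = Mul(Rational(51252, 137), Rational(5, 56684)) = Rational(64065, 1941427)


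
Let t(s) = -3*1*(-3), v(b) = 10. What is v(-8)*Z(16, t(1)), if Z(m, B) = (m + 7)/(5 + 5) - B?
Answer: -67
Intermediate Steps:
t(s) = 9 (t(s) = -3*(-3) = 9)
Z(m, B) = 7/10 - B + m/10 (Z(m, B) = (7 + m)/10 - B = (7 + m)*(1/10) - B = (7/10 + m/10) - B = 7/10 - B + m/10)
v(-8)*Z(16, t(1)) = 10*(7/10 - 1*9 + (1/10)*16) = 10*(7/10 - 9 + 8/5) = 10*(-67/10) = -67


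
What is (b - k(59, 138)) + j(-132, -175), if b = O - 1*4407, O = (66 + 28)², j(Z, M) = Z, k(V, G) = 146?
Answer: 4151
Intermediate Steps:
O = 8836 (O = 94² = 8836)
b = 4429 (b = 8836 - 1*4407 = 8836 - 4407 = 4429)
(b - k(59, 138)) + j(-132, -175) = (4429 - 1*146) - 132 = (4429 - 146) - 132 = 4283 - 132 = 4151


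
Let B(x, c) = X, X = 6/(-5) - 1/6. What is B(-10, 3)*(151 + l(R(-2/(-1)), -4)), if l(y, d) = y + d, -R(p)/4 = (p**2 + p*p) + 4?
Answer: -1353/10 ≈ -135.30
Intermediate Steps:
X = -41/30 (X = 6*(-1/5) - 1*1/6 = -6/5 - 1/6 = -41/30 ≈ -1.3667)
B(x, c) = -41/30
R(p) = -16 - 8*p**2 (R(p) = -4*((p**2 + p*p) + 4) = -4*((p**2 + p**2) + 4) = -4*(2*p**2 + 4) = -4*(4 + 2*p**2) = -16 - 8*p**2)
l(y, d) = d + y
B(-10, 3)*(151 + l(R(-2/(-1)), -4)) = -41*(151 + (-4 + (-16 - 8*(-2/(-1))**2)))/30 = -41*(151 + (-4 + (-16 - 8*(-2*(-1))**2)))/30 = -41*(151 + (-4 + (-16 - 8*2**2)))/30 = -41*(151 + (-4 + (-16 - 8*4)))/30 = -41*(151 + (-4 + (-16 - 32)))/30 = -41*(151 + (-4 - 48))/30 = -41*(151 - 52)/30 = -41/30*99 = -1353/10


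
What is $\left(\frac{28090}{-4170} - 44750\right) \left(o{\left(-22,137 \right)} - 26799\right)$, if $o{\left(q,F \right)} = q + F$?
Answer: $\frac{498018408356}{417} \approx 1.1943 \cdot 10^{9}$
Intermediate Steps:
$o{\left(q,F \right)} = F + q$
$\left(\frac{28090}{-4170} - 44750\right) \left(o{\left(-22,137 \right)} - 26799\right) = \left(\frac{28090}{-4170} - 44750\right) \left(\left(137 - 22\right) - 26799\right) = \left(28090 \left(- \frac{1}{4170}\right) - 44750\right) \left(115 - 26799\right) = \left(- \frac{2809}{417} - 44750\right) \left(-26684\right) = \left(- \frac{18663559}{417}\right) \left(-26684\right) = \frac{498018408356}{417}$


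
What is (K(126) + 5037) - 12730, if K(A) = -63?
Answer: -7756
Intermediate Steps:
(K(126) + 5037) - 12730 = (-63 + 5037) - 12730 = 4974 - 12730 = -7756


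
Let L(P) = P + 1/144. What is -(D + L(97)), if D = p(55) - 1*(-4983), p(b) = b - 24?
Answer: -735985/144 ≈ -5111.0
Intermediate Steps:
p(b) = -24 + b
D = 5014 (D = (-24 + 55) - 1*(-4983) = 31 + 4983 = 5014)
L(P) = 1/144 + P (L(P) = P + 1/144 = 1/144 + P)
-(D + L(97)) = -(5014 + (1/144 + 97)) = -(5014 + 13969/144) = -1*735985/144 = -735985/144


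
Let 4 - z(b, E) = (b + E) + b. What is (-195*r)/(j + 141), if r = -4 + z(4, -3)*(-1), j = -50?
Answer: 45/7 ≈ 6.4286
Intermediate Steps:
z(b, E) = 4 - E - 2*b (z(b, E) = 4 - ((b + E) + b) = 4 - ((E + b) + b) = 4 - (E + 2*b) = 4 + (-E - 2*b) = 4 - E - 2*b)
r = -3 (r = -4 + (4 - 1*(-3) - 2*4)*(-1) = -4 + (4 + 3 - 8)*(-1) = -4 - 1*(-1) = -4 + 1 = -3)
(-195*r)/(j + 141) = (-195*(-3))/(-50 + 141) = 585/91 = 585*(1/91) = 45/7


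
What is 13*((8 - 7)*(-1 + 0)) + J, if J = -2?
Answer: -15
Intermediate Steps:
13*((8 - 7)*(-1 + 0)) + J = 13*((8 - 7)*(-1 + 0)) - 2 = 13*(1*(-1)) - 2 = 13*(-1) - 2 = -13 - 2 = -15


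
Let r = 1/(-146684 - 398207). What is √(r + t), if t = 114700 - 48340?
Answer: √19702695556278269/544891 ≈ 257.60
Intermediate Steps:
t = 66360
r = -1/544891 (r = 1/(-544891) = -1/544891 ≈ -1.8352e-6)
√(r + t) = √(-1/544891 + 66360) = √(36158966759/544891) = √19702695556278269/544891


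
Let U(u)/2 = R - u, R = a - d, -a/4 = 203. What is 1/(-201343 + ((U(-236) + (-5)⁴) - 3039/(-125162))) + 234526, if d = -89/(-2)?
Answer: 5928251912502632/25277589319 ≈ 2.3453e+5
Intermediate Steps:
d = 89/2 (d = -89*(-½) = 89/2 ≈ 44.500)
a = -812 (a = -4*203 = -812)
R = -1713/2 (R = -812 - 1*89/2 = -812 - 89/2 = -1713/2 ≈ -856.50)
U(u) = -1713 - 2*u (U(u) = 2*(-1713/2 - u) = -1713 - 2*u)
1/(-201343 + ((U(-236) + (-5)⁴) - 3039/(-125162))) + 234526 = 1/(-201343 + (((-1713 - 2*(-236)) + (-5)⁴) - 3039/(-125162))) + 234526 = 1/(-201343 + (((-1713 + 472) + 625) - 3039*(-1/125162))) + 234526 = 1/(-201343 + ((-1241 + 625) + 3039/125162)) + 234526 = 1/(-201343 + (-616 + 3039/125162)) + 234526 = 1/(-201343 - 77096753/125162) + 234526 = 1/(-25277589319/125162) + 234526 = -125162/25277589319 + 234526 = 5928251912502632/25277589319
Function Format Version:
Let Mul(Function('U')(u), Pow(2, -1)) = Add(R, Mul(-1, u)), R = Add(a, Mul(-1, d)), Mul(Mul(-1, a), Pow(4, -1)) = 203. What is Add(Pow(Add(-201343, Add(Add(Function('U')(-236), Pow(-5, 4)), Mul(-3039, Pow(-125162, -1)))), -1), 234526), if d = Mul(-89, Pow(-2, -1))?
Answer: Rational(5928251912502632, 25277589319) ≈ 2.3453e+5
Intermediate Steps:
d = Rational(89, 2) (d = Mul(-89, Rational(-1, 2)) = Rational(89, 2) ≈ 44.500)
a = -812 (a = Mul(-4, 203) = -812)
R = Rational(-1713, 2) (R = Add(-812, Mul(-1, Rational(89, 2))) = Add(-812, Rational(-89, 2)) = Rational(-1713, 2) ≈ -856.50)
Function('U')(u) = Add(-1713, Mul(-2, u)) (Function('U')(u) = Mul(2, Add(Rational(-1713, 2), Mul(-1, u))) = Add(-1713, Mul(-2, u)))
Add(Pow(Add(-201343, Add(Add(Function('U')(-236), Pow(-5, 4)), Mul(-3039, Pow(-125162, -1)))), -1), 234526) = Add(Pow(Add(-201343, Add(Add(Add(-1713, Mul(-2, -236)), Pow(-5, 4)), Mul(-3039, Pow(-125162, -1)))), -1), 234526) = Add(Pow(Add(-201343, Add(Add(Add(-1713, 472), 625), Mul(-3039, Rational(-1, 125162)))), -1), 234526) = Add(Pow(Add(-201343, Add(Add(-1241, 625), Rational(3039, 125162))), -1), 234526) = Add(Pow(Add(-201343, Add(-616, Rational(3039, 125162))), -1), 234526) = Add(Pow(Add(-201343, Rational(-77096753, 125162)), -1), 234526) = Add(Pow(Rational(-25277589319, 125162), -1), 234526) = Add(Rational(-125162, 25277589319), 234526) = Rational(5928251912502632, 25277589319)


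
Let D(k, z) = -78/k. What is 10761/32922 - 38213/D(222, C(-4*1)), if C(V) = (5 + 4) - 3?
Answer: 15515976725/142662 ≈ 1.0876e+5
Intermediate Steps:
C(V) = 6 (C(V) = 9 - 3 = 6)
10761/32922 - 38213/D(222, C(-4*1)) = 10761/32922 - 38213/((-78/222)) = 10761*(1/32922) - 38213/((-78*1/222)) = 3587/10974 - 38213/(-13/37) = 3587/10974 - 38213*(-37/13) = 3587/10974 + 1413881/13 = 15515976725/142662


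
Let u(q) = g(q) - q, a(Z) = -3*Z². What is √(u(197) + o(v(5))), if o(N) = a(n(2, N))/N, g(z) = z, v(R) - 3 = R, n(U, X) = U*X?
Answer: 4*I*√6 ≈ 9.798*I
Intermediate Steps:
v(R) = 3 + R
u(q) = 0 (u(q) = q - q = 0)
o(N) = -12*N (o(N) = (-3*4*N²)/N = (-12*N²)/N = -12*N)
√(u(197) + o(v(5))) = √(0 - 12*(3 + 5)) = √(0 - 12*8) = √(0 - 96) = √(-96) = 4*I*√6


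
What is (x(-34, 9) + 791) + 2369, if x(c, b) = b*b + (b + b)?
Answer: 3259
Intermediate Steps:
x(c, b) = b² + 2*b
(x(-34, 9) + 791) + 2369 = (9*(2 + 9) + 791) + 2369 = (9*11 + 791) + 2369 = (99 + 791) + 2369 = 890 + 2369 = 3259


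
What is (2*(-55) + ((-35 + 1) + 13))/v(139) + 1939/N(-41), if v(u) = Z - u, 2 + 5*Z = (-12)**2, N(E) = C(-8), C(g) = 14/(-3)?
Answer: -458233/1106 ≈ -414.32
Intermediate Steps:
C(g) = -14/3 (C(g) = 14*(-1/3) = -14/3)
N(E) = -14/3
Z = 142/5 (Z = -2/5 + (1/5)*(-12)**2 = -2/5 + (1/5)*144 = -2/5 + 144/5 = 142/5 ≈ 28.400)
v(u) = 142/5 - u
(2*(-55) + ((-35 + 1) + 13))/v(139) + 1939/N(-41) = (2*(-55) + ((-35 + 1) + 13))/(142/5 - 1*139) + 1939/(-14/3) = (-110 + (-34 + 13))/(142/5 - 139) + 1939*(-3/14) = (-110 - 21)/(-553/5) - 831/2 = -131*(-5/553) - 831/2 = 655/553 - 831/2 = -458233/1106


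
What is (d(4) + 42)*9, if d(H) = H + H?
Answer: 450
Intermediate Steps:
d(H) = 2*H
(d(4) + 42)*9 = (2*4 + 42)*9 = (8 + 42)*9 = 50*9 = 450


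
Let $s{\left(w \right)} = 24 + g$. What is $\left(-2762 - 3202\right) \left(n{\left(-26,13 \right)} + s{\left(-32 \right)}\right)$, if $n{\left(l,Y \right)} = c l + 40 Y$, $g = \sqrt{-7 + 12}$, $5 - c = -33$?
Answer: $2648016 - 5964 \sqrt{5} \approx 2.6347 \cdot 10^{6}$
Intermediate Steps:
$c = 38$ ($c = 5 - -33 = 5 + 33 = 38$)
$g = \sqrt{5} \approx 2.2361$
$n{\left(l,Y \right)} = 38 l + 40 Y$
$s{\left(w \right)} = 24 + \sqrt{5}$
$\left(-2762 - 3202\right) \left(n{\left(-26,13 \right)} + s{\left(-32 \right)}\right) = \left(-2762 - 3202\right) \left(\left(38 \left(-26\right) + 40 \cdot 13\right) + \left(24 + \sqrt{5}\right)\right) = - 5964 \left(\left(-988 + 520\right) + \left(24 + \sqrt{5}\right)\right) = - 5964 \left(-468 + \left(24 + \sqrt{5}\right)\right) = - 5964 \left(-444 + \sqrt{5}\right) = 2648016 - 5964 \sqrt{5}$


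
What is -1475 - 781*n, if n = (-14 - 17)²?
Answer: -752016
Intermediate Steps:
n = 961 (n = (-31)² = 961)
-1475 - 781*n = -1475 - 781*961 = -1475 - 750541 = -752016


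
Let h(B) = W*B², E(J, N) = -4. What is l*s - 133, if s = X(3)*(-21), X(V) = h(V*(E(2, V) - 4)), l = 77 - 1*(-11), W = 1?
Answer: -1064581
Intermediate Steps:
l = 88 (l = 77 + 11 = 88)
h(B) = B² (h(B) = 1*B² = B²)
X(V) = 64*V² (X(V) = (V*(-4 - 4))² = (V*(-8))² = (-8*V)² = 64*V²)
s = -12096 (s = (64*3²)*(-21) = (64*9)*(-21) = 576*(-21) = -12096)
l*s - 133 = 88*(-12096) - 133 = -1064448 - 133 = -1064581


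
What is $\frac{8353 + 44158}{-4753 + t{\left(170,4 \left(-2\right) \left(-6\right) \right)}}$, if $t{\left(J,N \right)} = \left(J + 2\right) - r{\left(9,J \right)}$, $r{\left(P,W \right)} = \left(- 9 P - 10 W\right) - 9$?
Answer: $- \frac{52511}{2791} \approx -18.814$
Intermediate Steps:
$r{\left(P,W \right)} = -9 - 10 W - 9 P$ ($r{\left(P,W \right)} = \left(- 10 W - 9 P\right) - 9 = -9 - 10 W - 9 P$)
$t{\left(J,N \right)} = 92 + 11 J$ ($t{\left(J,N \right)} = \left(J + 2\right) - \left(-9 - 10 J - 81\right) = \left(2 + J\right) - \left(-9 - 10 J - 81\right) = \left(2 + J\right) - \left(-90 - 10 J\right) = \left(2 + J\right) + \left(90 + 10 J\right) = 92 + 11 J$)
$\frac{8353 + 44158}{-4753 + t{\left(170,4 \left(-2\right) \left(-6\right) \right)}} = \frac{8353 + 44158}{-4753 + \left(92 + 11 \cdot 170\right)} = \frac{52511}{-4753 + \left(92 + 1870\right)} = \frac{52511}{-4753 + 1962} = \frac{52511}{-2791} = 52511 \left(- \frac{1}{2791}\right) = - \frac{52511}{2791}$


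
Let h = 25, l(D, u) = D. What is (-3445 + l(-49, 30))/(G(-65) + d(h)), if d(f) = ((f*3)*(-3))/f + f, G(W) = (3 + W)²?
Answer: -1747/1930 ≈ -0.90518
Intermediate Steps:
d(f) = -9 + f (d(f) = ((3*f)*(-3))/f + f = (-9*f)/f + f = -9 + f)
(-3445 + l(-49, 30))/(G(-65) + d(h)) = (-3445 - 49)/((3 - 65)² + (-9 + 25)) = -3494/((-62)² + 16) = -3494/(3844 + 16) = -3494/3860 = -3494*1/3860 = -1747/1930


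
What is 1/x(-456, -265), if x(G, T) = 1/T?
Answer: -265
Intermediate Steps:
1/x(-456, -265) = 1/(1/(-265)) = 1/(-1/265) = -265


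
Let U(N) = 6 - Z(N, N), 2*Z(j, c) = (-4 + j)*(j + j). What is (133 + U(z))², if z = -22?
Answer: 187489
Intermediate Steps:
Z(j, c) = j*(-4 + j) (Z(j, c) = ((-4 + j)*(j + j))/2 = ((-4 + j)*(2*j))/2 = (2*j*(-4 + j))/2 = j*(-4 + j))
U(N) = 6 - N*(-4 + N)
(133 + U(z))² = (133 + (6 - 1*(-22)*(-4 - 22)))² = (133 + (6 - 1*(-22)*(-26)))² = (133 + (6 - 572))² = (133 - 566)² = (-433)² = 187489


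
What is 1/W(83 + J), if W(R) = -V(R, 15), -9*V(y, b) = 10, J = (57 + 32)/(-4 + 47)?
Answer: 9/10 ≈ 0.90000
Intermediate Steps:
J = 89/43 ≈ 2.0698
V(y, b) = -10/9 (V(y, b) = -⅑*10 = -10/9)
W(R) = 10/9 (W(R) = -1*(-10/9) = 10/9)
1/W(83 + J) = 1/(10/9) = 9/10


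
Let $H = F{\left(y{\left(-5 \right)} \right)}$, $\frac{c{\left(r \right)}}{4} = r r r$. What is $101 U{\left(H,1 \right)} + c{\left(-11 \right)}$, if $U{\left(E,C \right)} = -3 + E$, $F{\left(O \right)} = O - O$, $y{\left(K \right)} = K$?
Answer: $-5627$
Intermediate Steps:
$c{\left(r \right)} = 4 r^{3}$ ($c{\left(r \right)} = 4 r r r = 4 r^{2} r = 4 r^{3}$)
$F{\left(O \right)} = 0$
$H = 0$
$101 U{\left(H,1 \right)} + c{\left(-11 \right)} = 101 \left(-3 + 0\right) + 4 \left(-11\right)^{3} = 101 \left(-3\right) + 4 \left(-1331\right) = -303 - 5324 = -5627$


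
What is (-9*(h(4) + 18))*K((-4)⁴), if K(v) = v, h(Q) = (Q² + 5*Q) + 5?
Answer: -135936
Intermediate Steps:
h(Q) = 5 + Q² + 5*Q
(-9*(h(4) + 18))*K((-4)⁴) = -9*((5 + 4² + 5*4) + 18)*(-4)⁴ = -9*((5 + 16 + 20) + 18)*256 = -9*(41 + 18)*256 = -9*59*256 = -531*256 = -135936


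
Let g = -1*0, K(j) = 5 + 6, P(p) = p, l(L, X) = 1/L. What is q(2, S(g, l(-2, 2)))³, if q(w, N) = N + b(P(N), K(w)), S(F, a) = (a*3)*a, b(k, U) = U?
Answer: 103823/64 ≈ 1622.2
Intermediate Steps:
K(j) = 11
g = 0
S(F, a) = 3*a² (S(F, a) = (3*a)*a = 3*a²)
q(w, N) = 11 + N (q(w, N) = N + 11 = 11 + N)
q(2, S(g, l(-2, 2)))³ = (11 + 3*(1/(-2))²)³ = (11 + 3*(-½)²)³ = (11 + 3*(¼))³ = (11 + ¾)³ = (47/4)³ = 103823/64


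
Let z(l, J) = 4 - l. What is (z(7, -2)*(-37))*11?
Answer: 1221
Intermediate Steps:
(z(7, -2)*(-37))*11 = ((4 - 1*7)*(-37))*11 = ((4 - 7)*(-37))*11 = -3*(-37)*11 = 111*11 = 1221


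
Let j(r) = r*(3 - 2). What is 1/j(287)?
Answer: 1/287 ≈ 0.0034843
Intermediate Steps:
j(r) = r (j(r) = r*1 = r)
1/j(287) = 1/287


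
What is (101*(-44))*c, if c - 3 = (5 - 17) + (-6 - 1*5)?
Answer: 88880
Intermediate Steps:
c = -20 (c = 3 + ((5 - 17) + (-6 - 1*5)) = 3 + (-12 + (-6 - 5)) = 3 + (-12 - 11) = 3 - 23 = -20)
(101*(-44))*c = (101*(-44))*(-20) = -4444*(-20) = 88880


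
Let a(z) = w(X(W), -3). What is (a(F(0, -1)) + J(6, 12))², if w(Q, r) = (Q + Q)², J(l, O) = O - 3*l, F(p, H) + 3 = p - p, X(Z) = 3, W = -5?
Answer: 900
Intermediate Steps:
F(p, H) = -3 (F(p, H) = -3 + (p - p) = -3 + 0 = -3)
w(Q, r) = 4*Q² (w(Q, r) = (2*Q)² = 4*Q²)
a(z) = 36 (a(z) = 4*3² = 4*9 = 36)
(a(F(0, -1)) + J(6, 12))² = (36 + (12 - 3*6))² = (36 + (12 - 18))² = (36 - 6)² = 30² = 900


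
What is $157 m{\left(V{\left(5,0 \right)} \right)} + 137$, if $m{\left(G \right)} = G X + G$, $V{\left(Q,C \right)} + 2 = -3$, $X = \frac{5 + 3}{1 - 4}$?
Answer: $\frac{4336}{3} \approx 1445.3$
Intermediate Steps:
$X = - \frac{8}{3}$ ($X = \frac{8}{-3} = 8 \left(- \frac{1}{3}\right) = - \frac{8}{3} \approx -2.6667$)
$V{\left(Q,C \right)} = -5$ ($V{\left(Q,C \right)} = -2 - 3 = -5$)
$m{\left(G \right)} = - \frac{5 G}{3}$ ($m{\left(G \right)} = G \left(- \frac{8}{3}\right) + G = - \frac{8 G}{3} + G = - \frac{5 G}{3}$)
$157 m{\left(V{\left(5,0 \right)} \right)} + 137 = 157 \left(\left(- \frac{5}{3}\right) \left(-5\right)\right) + 137 = 157 \cdot \frac{25}{3} + 137 = \frac{3925}{3} + 137 = \frac{4336}{3}$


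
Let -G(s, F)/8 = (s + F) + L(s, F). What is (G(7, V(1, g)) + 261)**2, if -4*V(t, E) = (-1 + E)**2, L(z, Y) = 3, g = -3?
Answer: 45369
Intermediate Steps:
V(t, E) = -(-1 + E)**2/4
G(s, F) = -24 - 8*F - 8*s (G(s, F) = -8*((s + F) + 3) = -8*((F + s) + 3) = -8*(3 + F + s) = -24 - 8*F - 8*s)
(G(7, V(1, g)) + 261)**2 = ((-24 - (-2)*(-1 - 3)**2 - 8*7) + 261)**2 = ((-24 - (-2)*(-4)**2 - 56) + 261)**2 = ((-24 - (-2)*16 - 56) + 261)**2 = ((-24 - 8*(-4) - 56) + 261)**2 = ((-24 + 32 - 56) + 261)**2 = (-48 + 261)**2 = 213**2 = 45369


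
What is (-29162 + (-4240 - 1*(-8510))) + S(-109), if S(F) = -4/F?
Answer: -2713224/109 ≈ -24892.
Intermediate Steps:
(-29162 + (-4240 - 1*(-8510))) + S(-109) = (-29162 + (-4240 - 1*(-8510))) - 4/(-109) = (-29162 + (-4240 + 8510)) - 4*(-1/109) = (-29162 + 4270) + 4/109 = -24892 + 4/109 = -2713224/109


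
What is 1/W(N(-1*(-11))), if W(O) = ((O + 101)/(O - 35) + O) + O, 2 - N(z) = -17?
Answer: 2/61 ≈ 0.032787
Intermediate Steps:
N(z) = 19 (N(z) = 2 - 1*(-17) = 2 + 17 = 19)
W(O) = 2*O + (101 + O)/(-35 + O) (W(O) = ((101 + O)/(-35 + O) + O) + O = (O + (101 + O)/(-35 + O)) + O = 2*O + (101 + O)/(-35 + O))
1/W(N(-1*(-11))) = 1/((101 - 69*19 + 2*19²)/(-35 + 19)) = 1/((101 - 1311 + 2*361)/(-16)) = 1/(-(101 - 1311 + 722)/16) = 1/(-1/16*(-488)) = 1/(61/2) = 2/61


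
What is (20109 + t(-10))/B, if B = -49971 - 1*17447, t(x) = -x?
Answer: -20119/67418 ≈ -0.29842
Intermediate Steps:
B = -67418 (B = -49971 - 17447 = -67418)
(20109 + t(-10))/B = (20109 - 1*(-10))/(-67418) = (20109 + 10)*(-1/67418) = 20119*(-1/67418) = -20119/67418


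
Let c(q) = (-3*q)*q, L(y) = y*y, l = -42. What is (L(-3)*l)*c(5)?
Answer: 28350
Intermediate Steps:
L(y) = y²
c(q) = -3*q²
(L(-3)*l)*c(5) = ((-3)²*(-42))*(-3*5²) = (9*(-42))*(-3*25) = -378*(-75) = 28350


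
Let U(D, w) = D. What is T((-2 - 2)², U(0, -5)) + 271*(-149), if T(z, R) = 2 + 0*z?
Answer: -40377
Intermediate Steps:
T(z, R) = 2 (T(z, R) = 2 + 0 = 2)
T((-2 - 2)², U(0, -5)) + 271*(-149) = 2 + 271*(-149) = 2 - 40379 = -40377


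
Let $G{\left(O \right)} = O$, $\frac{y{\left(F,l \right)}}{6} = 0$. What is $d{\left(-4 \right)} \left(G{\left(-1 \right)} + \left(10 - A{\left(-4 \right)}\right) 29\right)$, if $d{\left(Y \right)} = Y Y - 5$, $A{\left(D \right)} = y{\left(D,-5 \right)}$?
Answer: $3179$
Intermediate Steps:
$y{\left(F,l \right)} = 0$ ($y{\left(F,l \right)} = 6 \cdot 0 = 0$)
$A{\left(D \right)} = 0$
$d{\left(Y \right)} = -5 + Y^{2}$ ($d{\left(Y \right)} = Y^{2} - 5 = -5 + Y^{2}$)
$d{\left(-4 \right)} \left(G{\left(-1 \right)} + \left(10 - A{\left(-4 \right)}\right) 29\right) = \left(-5 + \left(-4\right)^{2}\right) \left(-1 + \left(10 - 0\right) 29\right) = \left(-5 + 16\right) \left(-1 + \left(10 + 0\right) 29\right) = 11 \left(-1 + 10 \cdot 29\right) = 11 \left(-1 + 290\right) = 11 \cdot 289 = 3179$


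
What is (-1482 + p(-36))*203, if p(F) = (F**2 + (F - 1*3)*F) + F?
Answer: 239946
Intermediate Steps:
p(F) = F + F**2 + F*(-3 + F) (p(F) = (F**2 + (F - 3)*F) + F = (F**2 + (-3 + F)*F) + F = (F**2 + F*(-3 + F)) + F = F + F**2 + F*(-3 + F))
(-1482 + p(-36))*203 = (-1482 + 2*(-36)*(-1 - 36))*203 = (-1482 + 2*(-36)*(-37))*203 = (-1482 + 2664)*203 = 1182*203 = 239946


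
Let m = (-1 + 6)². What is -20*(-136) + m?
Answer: 2745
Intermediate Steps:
m = 25 (m = 5² = 25)
-20*(-136) + m = -20*(-136) + 25 = 2720 + 25 = 2745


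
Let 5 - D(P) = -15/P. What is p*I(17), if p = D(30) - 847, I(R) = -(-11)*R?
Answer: -314721/2 ≈ -1.5736e+5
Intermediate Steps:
D(P) = 5 + 15/P (D(P) = 5 - (-15)/P = 5 + 15/P)
I(R) = 11*R
p = -1683/2 (p = (5 + 15/30) - 847 = (5 + 15*(1/30)) - 847 = (5 + ½) - 847 = 11/2 - 847 = -1683/2 ≈ -841.50)
p*I(17) = -18513*17/2 = -1683/2*187 = -314721/2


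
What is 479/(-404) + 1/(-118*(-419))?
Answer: -11841157/9987284 ≈ -1.1856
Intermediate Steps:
479/(-404) + 1/(-118*(-419)) = 479*(-1/404) - 1/118*(-1/419) = -479/404 + 1/49442 = -11841157/9987284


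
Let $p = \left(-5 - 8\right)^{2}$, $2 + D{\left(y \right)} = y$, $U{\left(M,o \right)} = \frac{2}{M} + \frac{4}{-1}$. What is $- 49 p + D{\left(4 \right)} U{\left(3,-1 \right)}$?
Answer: $- \frac{24863}{3} \approx -8287.7$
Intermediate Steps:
$U{\left(M,o \right)} = -4 + \frac{2}{M}$ ($U{\left(M,o \right)} = \frac{2}{M} + 4 \left(-1\right) = \frac{2}{M} - 4 = -4 + \frac{2}{M}$)
$D{\left(y \right)} = -2 + y$
$p = 169$ ($p = \left(-5 - 8\right)^{2} = \left(-13\right)^{2} = 169$)
$- 49 p + D{\left(4 \right)} U{\left(3,-1 \right)} = \left(-49\right) 169 + \left(-2 + 4\right) \left(-4 + \frac{2}{3}\right) = -8281 + 2 \left(-4 + 2 \cdot \frac{1}{3}\right) = -8281 + 2 \left(-4 + \frac{2}{3}\right) = -8281 + 2 \left(- \frac{10}{3}\right) = -8281 - \frac{20}{3} = - \frac{24863}{3}$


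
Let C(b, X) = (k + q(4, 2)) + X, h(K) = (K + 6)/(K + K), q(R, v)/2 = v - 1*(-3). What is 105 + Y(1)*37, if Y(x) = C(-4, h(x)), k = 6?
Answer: 1653/2 ≈ 826.50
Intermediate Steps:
q(R, v) = 6 + 2*v (q(R, v) = 2*(v - 1*(-3)) = 2*(v + 3) = 2*(3 + v) = 6 + 2*v)
h(K) = (6 + K)/(2*K) (h(K) = (6 + K)/((2*K)) = (6 + K)*(1/(2*K)) = (6 + K)/(2*K))
C(b, X) = 16 + X (C(b, X) = (6 + (6 + 2*2)) + X = (6 + (6 + 4)) + X = (6 + 10) + X = 16 + X)
Y(x) = 16 + (6 + x)/(2*x)
105 + Y(1)*37 = 105 + (33/2 + 3/1)*37 = 105 + (33/2 + 3*1)*37 = 105 + (33/2 + 3)*37 = 105 + (39/2)*37 = 105 + 1443/2 = 1653/2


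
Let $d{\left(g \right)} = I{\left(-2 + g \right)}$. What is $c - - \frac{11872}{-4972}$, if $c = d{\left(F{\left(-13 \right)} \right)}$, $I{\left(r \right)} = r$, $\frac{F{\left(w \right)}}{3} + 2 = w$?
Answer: $- \frac{61389}{1243} \approx -49.388$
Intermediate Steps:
$F{\left(w \right)} = -6 + 3 w$
$d{\left(g \right)} = -2 + g$
$c = -47$ ($c = -2 + \left(-6 + 3 \left(-13\right)\right) = -2 - 45 = -47$)
$c - - \frac{11872}{-4972} = -47 - - \frac{11872}{-4972} = -47 - \left(-11872\right) \left(- \frac{1}{4972}\right) = -47 - \frac{2968}{1243} = - \frac{61389}{1243}$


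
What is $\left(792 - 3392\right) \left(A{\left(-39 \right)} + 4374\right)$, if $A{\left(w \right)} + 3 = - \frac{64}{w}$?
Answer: $- \frac{34106600}{3} \approx -1.1369 \cdot 10^{7}$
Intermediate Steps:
$A{\left(w \right)} = -3 - \frac{64}{w}$
$\left(792 - 3392\right) \left(A{\left(-39 \right)} + 4374\right) = \left(792 - 3392\right) \left(\left(-3 - \frac{64}{-39}\right) + 4374\right) = - 2600 \left(\left(-3 - - \frac{64}{39}\right) + 4374\right) = - 2600 \left(\left(-3 + \frac{64}{39}\right) + 4374\right) = - 2600 \left(- \frac{53}{39} + 4374\right) = \left(-2600\right) \frac{170533}{39} = - \frac{34106600}{3}$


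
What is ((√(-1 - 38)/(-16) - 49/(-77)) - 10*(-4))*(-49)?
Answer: -21903/11 + 49*I*√39/16 ≈ -1991.2 + 19.125*I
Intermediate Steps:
((√(-1 - 38)/(-16) - 49/(-77)) - 10*(-4))*(-49) = ((√(-39)*(-1/16) - 49*(-1/77)) + 40)*(-49) = (((I*√39)*(-1/16) + 7/11) + 40)*(-49) = ((-I*√39/16 + 7/11) + 40)*(-49) = ((7/11 - I*√39/16) + 40)*(-49) = (447/11 - I*√39/16)*(-49) = -21903/11 + 49*I*√39/16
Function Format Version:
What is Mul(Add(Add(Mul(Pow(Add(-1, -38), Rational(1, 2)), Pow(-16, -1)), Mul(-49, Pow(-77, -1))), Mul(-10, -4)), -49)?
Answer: Add(Rational(-21903, 11), Mul(Rational(49, 16), I, Pow(39, Rational(1, 2)))) ≈ Add(-1991.2, Mul(19.125, I))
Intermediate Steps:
Mul(Add(Add(Mul(Pow(Add(-1, -38), Rational(1, 2)), Pow(-16, -1)), Mul(-49, Pow(-77, -1))), Mul(-10, -4)), -49) = Mul(Add(Add(Mul(Pow(-39, Rational(1, 2)), Rational(-1, 16)), Mul(-49, Rational(-1, 77))), 40), -49) = Mul(Add(Add(Mul(Mul(I, Pow(39, Rational(1, 2))), Rational(-1, 16)), Rational(7, 11)), 40), -49) = Mul(Add(Add(Mul(Rational(-1, 16), I, Pow(39, Rational(1, 2))), Rational(7, 11)), 40), -49) = Mul(Add(Add(Rational(7, 11), Mul(Rational(-1, 16), I, Pow(39, Rational(1, 2)))), 40), -49) = Mul(Add(Rational(447, 11), Mul(Rational(-1, 16), I, Pow(39, Rational(1, 2)))), -49) = Add(Rational(-21903, 11), Mul(Rational(49, 16), I, Pow(39, Rational(1, 2))))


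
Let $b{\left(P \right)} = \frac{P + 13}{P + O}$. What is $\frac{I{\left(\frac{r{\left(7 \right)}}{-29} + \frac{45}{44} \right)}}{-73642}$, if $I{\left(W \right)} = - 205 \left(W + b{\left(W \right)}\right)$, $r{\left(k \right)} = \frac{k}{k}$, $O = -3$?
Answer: $- \frac{4005359085}{241213781864} \approx -0.016605$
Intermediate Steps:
$b{\left(P \right)} = \frac{13 + P}{-3 + P}$ ($b{\left(P \right)} = \frac{P + 13}{P - 3} = \frac{13 + P}{-3 + P}$)
$r{\left(k \right)} = 1$
$I{\left(W \right)} = - 205 W - \frac{205 \left(13 + W\right)}{-3 + W}$ ($I{\left(W \right)} = - 205 \left(W + \frac{13 + W}{-3 + W}\right) = - 205 W - \frac{205 \left(13 + W\right)}{-3 + W}$)
$\frac{I{\left(\frac{r{\left(7 \right)}}{-29} + \frac{45}{44} \right)}}{-73642} = \frac{205 \frac{1}{-3 + \left(1 \frac{1}{-29} + \frac{45}{44}\right)} \left(-13 - \left(1 \frac{1}{-29} + \frac{45}{44}\right)^{2} + 2 \left(1 \frac{1}{-29} + \frac{45}{44}\right)\right)}{-73642} = \frac{205 \left(-13 - \left(1 \left(- \frac{1}{29}\right) + 45 \cdot \frac{1}{44}\right)^{2} + 2 \left(1 \left(- \frac{1}{29}\right) + 45 \cdot \frac{1}{44}\right)\right)}{-3 + \left(1 \left(- \frac{1}{29}\right) + 45 \cdot \frac{1}{44}\right)} \left(- \frac{1}{73642}\right) = \frac{205 \left(-13 - \left(- \frac{1}{29} + \frac{45}{44}\right)^{2} + 2 \left(- \frac{1}{29} + \frac{45}{44}\right)\right)}{-3 + \left(- \frac{1}{29} + \frac{45}{44}\right)} \left(- \frac{1}{73642}\right) = \frac{205 \left(-13 - \left(\frac{1261}{1276}\right)^{2} + 2 \cdot \frac{1261}{1276}\right)}{-3 + \frac{1261}{1276}} \left(- \frac{1}{73642}\right) = \frac{205 \left(-13 - \frac{1590121}{1628176} + \frac{1261}{638}\right)}{- \frac{2567}{1276}} \left(- \frac{1}{73642}\right) = 205 \left(- \frac{1276}{2567}\right) \left(-13 - \frac{1590121}{1628176} + \frac{1261}{638}\right) \left(- \frac{1}{73642}\right) = 205 \left(- \frac{1276}{2567}\right) \left(- \frac{19538337}{1628176}\right) \left(- \frac{1}{73642}\right) = \frac{4005359085}{3275492} \left(- \frac{1}{73642}\right) = - \frac{4005359085}{241213781864}$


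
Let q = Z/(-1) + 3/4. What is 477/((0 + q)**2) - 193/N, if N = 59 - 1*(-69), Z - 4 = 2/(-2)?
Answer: 106807/1152 ≈ 92.714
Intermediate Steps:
Z = 3 (Z = 4 + 2/(-2) = 4 + 2*(-1/2) = 4 - 1 = 3)
q = -9/4 (q = 3/(-1) + 3/4 = 3*(-1) + 3*(1/4) = -3 + 3/4 = -9/4 ≈ -2.2500)
N = 128 (N = 59 + 69 = 128)
477/((0 + q)**2) - 193/N = 477/((0 - 9/4)**2) - 193/128 = 477/((-9/4)**2) - 193*1/128 = 477/(81/16) - 193/128 = 477*(16/81) - 193/128 = 848/9 - 193/128 = 106807/1152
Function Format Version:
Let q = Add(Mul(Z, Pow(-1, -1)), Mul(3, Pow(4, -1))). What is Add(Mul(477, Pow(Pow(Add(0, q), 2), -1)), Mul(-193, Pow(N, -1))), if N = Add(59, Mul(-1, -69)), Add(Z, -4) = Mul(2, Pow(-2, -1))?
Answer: Rational(106807, 1152) ≈ 92.714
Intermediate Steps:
Z = 3 (Z = Add(4, Mul(2, Pow(-2, -1))) = Add(4, Mul(2, Rational(-1, 2))) = Add(4, -1) = 3)
q = Rational(-9, 4) (q = Add(Mul(3, Pow(-1, -1)), Mul(3, Pow(4, -1))) = Add(Mul(3, -1), Mul(3, Rational(1, 4))) = Add(-3, Rational(3, 4)) = Rational(-9, 4) ≈ -2.2500)
N = 128 (N = Add(59, 69) = 128)
Add(Mul(477, Pow(Pow(Add(0, q), 2), -1)), Mul(-193, Pow(N, -1))) = Add(Mul(477, Pow(Pow(Add(0, Rational(-9, 4)), 2), -1)), Mul(-193, Pow(128, -1))) = Add(Mul(477, Pow(Pow(Rational(-9, 4), 2), -1)), Mul(-193, Rational(1, 128))) = Add(Mul(477, Pow(Rational(81, 16), -1)), Rational(-193, 128)) = Add(Mul(477, Rational(16, 81)), Rational(-193, 128)) = Add(Rational(848, 9), Rational(-193, 128)) = Rational(106807, 1152)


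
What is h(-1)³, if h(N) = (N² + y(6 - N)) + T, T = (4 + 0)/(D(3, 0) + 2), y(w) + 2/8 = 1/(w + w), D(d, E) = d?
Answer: 11697083/2744000 ≈ 4.2628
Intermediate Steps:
y(w) = -¼ + 1/(2*w) (y(w) = -¼ + 1/(w + w) = -¼ + 1/(2*w))
T = ⅘ (T = (4 + 0)/(3 + 2) = 4/5 = 4*(⅕) = ⅘ ≈ 0.80000)
h(N) = ⅘ + N² + (-4 + N)/(4*(6 - N)) (h(N) = (N² + (2 - (6 - N))/(4*(6 - N))) + ⅘ = (N² + (2 + (-6 + N))/(4*(6 - N))) + ⅘ = (N² + (-4 + N)/(4*(6 - N))) + ⅘ = ⅘ + N² + (-4 + N)/(4*(6 - N)))
h(-1)³ = ((-76 - 120*(-1)² + 11*(-1) + 20*(-1)³)/(20*(-6 - 1)))³ = ((1/20)*(-76 - 120*1 - 11 + 20*(-1))/(-7))³ = ((1/20)*(-⅐)*(-76 - 120 - 11 - 20))³ = ((1/20)*(-⅐)*(-227))³ = (227/140)³ = 11697083/2744000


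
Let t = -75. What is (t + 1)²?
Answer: 5476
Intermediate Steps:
(t + 1)² = (-75 + 1)² = (-74)² = 5476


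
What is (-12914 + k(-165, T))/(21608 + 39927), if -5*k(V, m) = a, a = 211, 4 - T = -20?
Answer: -64781/307675 ≈ -0.21055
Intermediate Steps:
T = 24 (T = 4 - 1*(-20) = 4 + 20 = 24)
k(V, m) = -211/5 (k(V, m) = -⅕*211 = -211/5)
(-12914 + k(-165, T))/(21608 + 39927) = (-12914 - 211/5)/(21608 + 39927) = -64781/5/61535 = -64781/5*1/61535 = -64781/307675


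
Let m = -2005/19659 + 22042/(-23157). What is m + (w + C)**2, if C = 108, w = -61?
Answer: 335051018768/151747821 ≈ 2207.9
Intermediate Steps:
m = -159917821/151747821 (m = -2005*1/19659 + 22042*(-1/23157) = -2005/19659 - 22042/23157 = -159917821/151747821 ≈ -1.0538)
m + (w + C)**2 = -159917821/151747821 + (-61 + 108)**2 = -159917821/151747821 + 47**2 = -159917821/151747821 + 2209 = 335051018768/151747821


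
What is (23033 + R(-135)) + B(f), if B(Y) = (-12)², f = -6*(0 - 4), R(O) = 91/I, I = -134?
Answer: 3105627/134 ≈ 23176.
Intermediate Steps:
R(O) = -91/134 (R(O) = 91/(-134) = 91*(-1/134) = -91/134)
f = 24 (f = -6*(-4) = 24)
B(Y) = 144
(23033 + R(-135)) + B(f) = (23033 - 91/134) + 144 = 3086331/134 + 144 = 3105627/134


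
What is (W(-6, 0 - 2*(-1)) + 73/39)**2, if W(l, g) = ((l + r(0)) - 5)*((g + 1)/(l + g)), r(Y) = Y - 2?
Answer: 3286969/24336 ≈ 135.07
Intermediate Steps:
r(Y) = -2 + Y
W(l, g) = (1 + g)*(-7 + l)/(g + l) (W(l, g) = ((l + (-2 + 0)) - 5)*((g + 1)/(l + g)) = ((l - 2) - 5)*((1 + g)/(g + l)) = ((-2 + l) - 5)*((1 + g)/(g + l)) = (-7 + l)*((1 + g)/(g + l)) = (1 + g)*(-7 + l)/(g + l))
(W(-6, 0 - 2*(-1)) + 73/39)**2 = ((-7 - 6 - 7*(0 - 2*(-1)) + (0 - 2*(-1))*(-6))/((0 - 2*(-1)) - 6) + 73/39)**2 = ((-7 - 6 - 7*(0 + 2) + (0 + 2)*(-6))/((0 + 2) - 6) + 73*(1/39))**2 = ((-7 - 6 - 7*2 + 2*(-6))/(2 - 6) + 73/39)**2 = ((-7 - 6 - 14 - 12)/(-4) + 73/39)**2 = (-1/4*(-39) + 73/39)**2 = (39/4 + 73/39)**2 = (1813/156)**2 = 3286969/24336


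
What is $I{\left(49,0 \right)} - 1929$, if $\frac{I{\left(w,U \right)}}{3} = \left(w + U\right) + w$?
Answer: $-1635$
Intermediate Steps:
$I{\left(w,U \right)} = 3 U + 6 w$ ($I{\left(w,U \right)} = 3 \left(\left(w + U\right) + w\right) = 3 \left(\left(U + w\right) + w\right) = 3 \left(U + 2 w\right) = 3 U + 6 w$)
$I{\left(49,0 \right)} - 1929 = \left(3 \cdot 0 + 6 \cdot 49\right) - 1929 = \left(0 + 294\right) - 1929 = 294 - 1929 = -1635$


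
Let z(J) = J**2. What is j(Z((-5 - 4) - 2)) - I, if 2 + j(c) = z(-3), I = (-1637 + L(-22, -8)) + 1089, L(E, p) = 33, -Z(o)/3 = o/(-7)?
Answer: 522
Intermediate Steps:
Z(o) = 3*o/7 (Z(o) = -3*o/(-7) = -3*o*(-1)/7 = -(-3)*o/7 = 3*o/7)
I = -515 (I = (-1637 + 33) + 1089 = -1604 + 1089 = -515)
j(c) = 7 (j(c) = -2 + (-3)**2 = -2 + 9 = 7)
j(Z((-5 - 4) - 2)) - I = 7 - 1*(-515) = 7 + 515 = 522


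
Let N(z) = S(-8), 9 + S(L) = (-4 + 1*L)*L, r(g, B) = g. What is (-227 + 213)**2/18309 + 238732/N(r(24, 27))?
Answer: 485662360/176987 ≈ 2744.1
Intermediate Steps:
S(L) = -9 + L*(-4 + L) (S(L) = -9 + (-4 + 1*L)*L = -9 + (-4 + L)*L = -9 + L*(-4 + L))
N(z) = 87 (N(z) = -9 + (-8)**2 - 4*(-8) = -9 + 64 + 32 = 87)
(-227 + 213)**2/18309 + 238732/N(r(24, 27)) = (-227 + 213)**2/18309 + 238732/87 = (-14)**2*(1/18309) + 238732*(1/87) = 196*(1/18309) + 238732/87 = 196/18309 + 238732/87 = 485662360/176987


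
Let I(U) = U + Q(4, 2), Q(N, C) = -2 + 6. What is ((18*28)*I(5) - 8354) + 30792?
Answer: 26974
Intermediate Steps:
Q(N, C) = 4
I(U) = 4 + U (I(U) = U + 4 = 4 + U)
((18*28)*I(5) - 8354) + 30792 = ((18*28)*(4 + 5) - 8354) + 30792 = (504*9 - 8354) + 30792 = (4536 - 8354) + 30792 = -3818 + 30792 = 26974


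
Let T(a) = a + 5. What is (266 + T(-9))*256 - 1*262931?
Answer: -195859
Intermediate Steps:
T(a) = 5 + a
(266 + T(-9))*256 - 1*262931 = (266 + (5 - 9))*256 - 1*262931 = (266 - 4)*256 - 262931 = 262*256 - 262931 = 67072 - 262931 = -195859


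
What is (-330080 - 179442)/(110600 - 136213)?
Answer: 509522/25613 ≈ 19.893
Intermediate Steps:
(-330080 - 179442)/(110600 - 136213) = -509522/(-25613) = -509522*(-1/25613) = 509522/25613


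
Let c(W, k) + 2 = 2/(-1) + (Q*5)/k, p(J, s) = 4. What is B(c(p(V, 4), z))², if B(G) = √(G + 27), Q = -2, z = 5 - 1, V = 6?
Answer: 41/2 ≈ 20.500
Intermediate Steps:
z = 4
c(W, k) = -4 - 10/k (c(W, k) = -2 + (2/(-1) + (-2*5)/k) = -2 + (2*(-1) - 10/k) = -2 + (-2 - 10/k) = -4 - 10/k)
B(G) = √(27 + G)
B(c(p(V, 4), z))² = (√(27 + (-4 - 10/4)))² = (√(27 + (-4 - 10*¼)))² = (√(27 + (-4 - 5/2)))² = (√(27 - 13/2))² = (√(41/2))² = (√82/2)² = 41/2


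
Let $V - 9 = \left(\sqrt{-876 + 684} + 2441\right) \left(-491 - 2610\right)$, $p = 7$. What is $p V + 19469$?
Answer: $-52967255 - 173656 i \sqrt{3} \approx -5.2967 \cdot 10^{7} - 3.0078 \cdot 10^{5} i$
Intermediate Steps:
$V = -7569532 - 24808 i \sqrt{3}$ ($V = 9 + \left(\sqrt{-876 + 684} + 2441\right) \left(-491 - 2610\right) = 9 + \left(\sqrt{-192} + 2441\right) \left(-3101\right) = 9 + \left(8 i \sqrt{3} + 2441\right) \left(-3101\right) = 9 + \left(2441 + 8 i \sqrt{3}\right) \left(-3101\right) = 9 - \left(7569541 + 24808 i \sqrt{3}\right) = -7569532 - 24808 i \sqrt{3} \approx -7.5695 \cdot 10^{6} - 42969.0 i$)
$p V + 19469 = 7 \left(-7569532 - 24808 i \sqrt{3}\right) + 19469 = \left(-52986724 - 173656 i \sqrt{3}\right) + 19469 = -52967255 - 173656 i \sqrt{3}$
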